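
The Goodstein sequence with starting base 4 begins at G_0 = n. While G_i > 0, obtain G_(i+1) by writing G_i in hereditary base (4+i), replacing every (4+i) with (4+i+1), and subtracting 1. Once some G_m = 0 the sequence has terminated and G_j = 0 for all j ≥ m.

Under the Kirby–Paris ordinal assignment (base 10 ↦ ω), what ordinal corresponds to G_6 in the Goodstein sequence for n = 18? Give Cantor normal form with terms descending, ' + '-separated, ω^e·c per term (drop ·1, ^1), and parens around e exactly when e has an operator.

ω·6 + 3

i=0: 18 = 4^2 + 2 (b=4); 4→5: 5^2 + 2 = 27; 27−1 = 26
i=1: 26 = 5^2 + 1 (b=5); 5→6: 6^2 + 1 = 37; 37−1 = 36
i=2: 36 = 6^2 (b=6); 6→7: 7^2 = 49; 49−1 = 48
i=3: 48 = 6·7 + 6 (b=7); 7→8: 6·8 + 6 = 54; 54−1 = 53
i=4: 53 = 6·8 + 5 (b=8); 8→9: 6·9 + 5 = 59; 59−1 = 58
i=5: 58 = 6·9 + 4 (b=9); 9→10: 6·10 + 4 = 64; 64−1 = 63
i=6: 63 = 6·10 + 3 (b=10); 10→11: 6·11 + 3 = 69; 69−1 = 68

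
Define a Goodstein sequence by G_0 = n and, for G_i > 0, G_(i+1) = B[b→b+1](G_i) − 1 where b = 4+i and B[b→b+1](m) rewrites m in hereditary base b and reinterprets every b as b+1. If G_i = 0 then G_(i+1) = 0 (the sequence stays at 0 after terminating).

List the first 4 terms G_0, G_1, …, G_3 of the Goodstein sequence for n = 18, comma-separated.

18, 26, 36, 48

base 4: 18 = 4^2 + 2; at 5: 5^2 + 2 = 27; next = 26
base 5: 26 = 5^2 + 1; at 6: 6^2 + 1 = 37; next = 36
base 6: 36 = 6^2; at 7: 7^2 = 49; next = 48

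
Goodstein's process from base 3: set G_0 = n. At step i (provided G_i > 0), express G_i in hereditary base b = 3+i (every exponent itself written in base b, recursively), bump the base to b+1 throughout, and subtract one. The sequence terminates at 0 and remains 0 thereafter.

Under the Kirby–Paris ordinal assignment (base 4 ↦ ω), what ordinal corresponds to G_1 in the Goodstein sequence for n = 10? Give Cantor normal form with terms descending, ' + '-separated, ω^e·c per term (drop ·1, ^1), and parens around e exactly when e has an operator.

ω^2

G_0 = 10. HB_3(10) = 3^2 + 1. Bump = 17. G_1 = 16.
G_1 = 16. HB_4(16) = 4^2. Bump = 25. G_2 = 24.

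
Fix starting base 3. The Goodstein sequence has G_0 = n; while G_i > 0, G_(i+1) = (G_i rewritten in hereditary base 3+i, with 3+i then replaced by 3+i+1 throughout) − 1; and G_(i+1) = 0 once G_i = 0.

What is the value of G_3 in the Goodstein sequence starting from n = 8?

11

step 0: 8 = 2·3 + 2; sub 4 for 3: 2·4 + 2; = 10; G_1 = 10−1 = 9
step 1: 9 = 2·4 + 1; sub 5 for 4: 2·5 + 1; = 11; G_2 = 11−1 = 10
step 2: 10 = 2·5; sub 6 for 5: 2·6; = 12; G_3 = 12−1 = 11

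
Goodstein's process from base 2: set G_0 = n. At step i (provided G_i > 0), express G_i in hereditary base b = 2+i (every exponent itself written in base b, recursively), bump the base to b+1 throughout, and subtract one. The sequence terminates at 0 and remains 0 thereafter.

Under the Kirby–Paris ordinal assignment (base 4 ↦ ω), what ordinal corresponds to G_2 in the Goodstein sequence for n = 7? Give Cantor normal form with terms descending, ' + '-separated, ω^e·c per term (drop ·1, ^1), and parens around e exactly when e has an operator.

ω^ω + 3

G_0 = 7. HB_2(7) = 2^2 + 2 + 1. Bump = 31. G_1 = 30.
G_1 = 30. HB_3(30) = 3^3 + 3. Bump = 260. G_2 = 259.
G_2 = 259. HB_4(259) = 4^4 + 3. Bump = 3128. G_3 = 3127.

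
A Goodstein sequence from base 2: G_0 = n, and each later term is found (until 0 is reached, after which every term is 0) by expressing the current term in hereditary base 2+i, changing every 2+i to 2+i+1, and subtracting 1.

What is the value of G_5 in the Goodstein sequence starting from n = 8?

1647195

step 0: 8 = 2^(2 + 1); sub 3 for 2: 3^(3 + 1); = 81; G_1 = 81−1 = 80
step 1: 80 = 2·3^3 + 2·3^2 + 2·3 + 2; sub 4 for 3: 2·4^4 + 2·4^2 + 2·4 + 2; = 554; G_2 = 554−1 = 553
step 2: 553 = 2·4^4 + 2·4^2 + 2·4 + 1; sub 5 for 4: 2·5^5 + 2·5^2 + 2·5 + 1; = 6311; G_3 = 6311−1 = 6310
step 3: 6310 = 2·5^5 + 2·5^2 + 2·5; sub 6 for 5: 2·6^6 + 2·6^2 + 2·6; = 93396; G_4 = 93396−1 = 93395
step 4: 93395 = 2·6^6 + 2·6^2 + 6 + 5; sub 7 for 6: 2·7^7 + 2·7^2 + 7 + 5; = 1647196; G_5 = 1647196−1 = 1647195
step 5: 1647195 = 2·7^7 + 2·7^2 + 7 + 4; sub 8 for 7: 2·8^8 + 2·8^2 + 8 + 4; = 33554572; G_6 = 33554572−1 = 33554571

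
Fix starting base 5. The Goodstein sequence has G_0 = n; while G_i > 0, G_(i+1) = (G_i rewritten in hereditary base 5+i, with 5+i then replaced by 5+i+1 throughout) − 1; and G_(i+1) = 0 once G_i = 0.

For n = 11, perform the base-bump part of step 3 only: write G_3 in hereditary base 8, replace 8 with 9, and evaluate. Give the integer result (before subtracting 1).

14

G_0 = 11. HB_5(11) = 2·5 + 1. Bump = 13. G_1 = 12.
G_1 = 12. HB_6(12) = 2·6. Bump = 14. G_2 = 13.
G_2 = 13. HB_7(13) = 7 + 6. Bump = 14. G_3 = 13.
G_3 = 13. HB_8(13) = 8 + 5. Bump = 14. G_4 = 13.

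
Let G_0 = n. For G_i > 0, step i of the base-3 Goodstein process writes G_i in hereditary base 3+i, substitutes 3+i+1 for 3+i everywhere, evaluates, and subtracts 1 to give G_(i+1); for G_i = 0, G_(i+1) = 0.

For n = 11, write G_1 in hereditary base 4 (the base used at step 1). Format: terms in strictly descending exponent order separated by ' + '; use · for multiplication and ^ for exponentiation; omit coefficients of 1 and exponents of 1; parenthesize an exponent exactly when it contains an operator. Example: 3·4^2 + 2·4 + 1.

(0) 11|_3 = 3^2 + 2 ↦ 4^2 + 2|_4 = 18 ⇒ 17
(1) 17|_4 = 4^2 + 1 ↦ 5^2 + 1|_5 = 26 ⇒ 25

4^2 + 1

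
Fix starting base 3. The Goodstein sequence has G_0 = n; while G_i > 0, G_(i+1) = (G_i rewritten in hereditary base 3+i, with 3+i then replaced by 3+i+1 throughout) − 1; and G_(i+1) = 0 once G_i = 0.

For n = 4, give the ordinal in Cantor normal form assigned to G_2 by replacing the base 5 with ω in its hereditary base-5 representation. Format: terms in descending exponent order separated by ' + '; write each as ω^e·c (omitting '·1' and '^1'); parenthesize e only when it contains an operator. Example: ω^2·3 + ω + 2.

4

G_0 = 4. HB_3(4) = 3 + 1. Bump = 5. G_1 = 4.
G_1 = 4. HB_4(4) = 4. Bump = 5. G_2 = 4.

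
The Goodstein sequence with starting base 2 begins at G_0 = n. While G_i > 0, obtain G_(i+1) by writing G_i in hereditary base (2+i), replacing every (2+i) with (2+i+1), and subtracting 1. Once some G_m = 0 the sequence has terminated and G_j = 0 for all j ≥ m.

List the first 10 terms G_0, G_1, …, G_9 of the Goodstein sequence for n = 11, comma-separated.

11, 84, 1027, 15627, 279937, 5764801, 134217727, 2749609302, 70077777775, 1997331745490

[0] 11 ≡ 2^(2 + 1) + 2 + 1 (base 2). Lift 3: 85. −1: 84.
[1] 84 ≡ 3^(3 + 1) + 3 (base 3). Lift 4: 1028. −1: 1027.
[2] 1027 ≡ 4^(4 + 1) + 3 (base 4). Lift 5: 15628. −1: 15627.
[3] 15627 ≡ 5^(5 + 1) + 2 (base 5). Lift 6: 279938. −1: 279937.
[4] 279937 ≡ 6^(6 + 1) + 1 (base 6). Lift 7: 5764802. −1: 5764801.
[5] 5764801 ≡ 7^(7 + 1) (base 7). Lift 8: 134217728. −1: 134217727.
[6] 134217727 ≡ 7·8^8 + 7·8^7 + 7·8^6 + 7·8^5 + 7·8^4 + 7·8^3 + 7·8^2 + 7·8 + 7 (base 8). Lift 9: 2749609303. −1: 2749609302.
[7] 2749609302 ≡ 7·9^9 + 7·9^7 + 7·9^6 + 7·9^5 + 7·9^4 + 7·9^3 + 7·9^2 + 7·9 + 6 (base 9). Lift 10: 70077777776. −1: 70077777775.
[8] 70077777775 ≡ 7·10^10 + 7·10^7 + 7·10^6 + 7·10^5 + 7·10^4 + 7·10^3 + 7·10^2 + 7·10 + 5 (base 10). Lift 11: 1997331745491. −1: 1997331745490.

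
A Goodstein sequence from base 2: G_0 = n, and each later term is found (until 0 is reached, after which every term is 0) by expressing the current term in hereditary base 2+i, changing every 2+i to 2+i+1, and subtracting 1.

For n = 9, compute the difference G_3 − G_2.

i=0: 9 = 2^(2 + 1) + 1 (b=2); 2→3: 3^(3 + 1) + 1 = 82; 82−1 = 81
i=1: 81 = 3^(3 + 1) (b=3); 3→4: 4^(4 + 1) = 1024; 1024−1 = 1023
i=2: 1023 = 3·4^4 + 3·4^3 + 3·4^2 + 3·4 + 3 (b=4); 4→5: 3·5^5 + 3·5^3 + 3·5^2 + 3·5 + 3 = 9843; 9843−1 = 9842

8819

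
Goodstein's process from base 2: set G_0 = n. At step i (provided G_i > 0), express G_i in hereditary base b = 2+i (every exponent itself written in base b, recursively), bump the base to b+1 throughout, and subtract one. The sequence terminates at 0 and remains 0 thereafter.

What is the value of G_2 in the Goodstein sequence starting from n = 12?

G_0=12  [base 2] 2^(2 + 1) + 2^2  →[2↦3]→  3^(3 + 1) + 3^3 = 108  −1 ⇒ G_1=107
G_1=107  [base 3] 3^(3 + 1) + 2·3^2 + 2·3 + 2  →[3↦4]→  4^(4 + 1) + 2·4^2 + 2·4 + 2 = 1066  −1 ⇒ G_2=1065
G_2=1065  [base 4] 4^(4 + 1) + 2·4^2 + 2·4 + 1  →[4↦5]→  5^(5 + 1) + 2·5^2 + 2·5 + 1 = 15686  −1 ⇒ G_3=15685

1065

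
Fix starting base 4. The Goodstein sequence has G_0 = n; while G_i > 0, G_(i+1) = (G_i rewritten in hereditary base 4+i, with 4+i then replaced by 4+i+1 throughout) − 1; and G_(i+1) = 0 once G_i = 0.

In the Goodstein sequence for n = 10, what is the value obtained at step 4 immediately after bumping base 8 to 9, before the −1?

[0] 10 ≡ 2·4 + 2 (base 4). Lift 5: 12. −1: 11.
[1] 11 ≡ 2·5 + 1 (base 5). Lift 6: 13. −1: 12.
[2] 12 ≡ 2·6 (base 6). Lift 7: 14. −1: 13.
[3] 13 ≡ 7 + 6 (base 7). Lift 8: 14. −1: 13.

14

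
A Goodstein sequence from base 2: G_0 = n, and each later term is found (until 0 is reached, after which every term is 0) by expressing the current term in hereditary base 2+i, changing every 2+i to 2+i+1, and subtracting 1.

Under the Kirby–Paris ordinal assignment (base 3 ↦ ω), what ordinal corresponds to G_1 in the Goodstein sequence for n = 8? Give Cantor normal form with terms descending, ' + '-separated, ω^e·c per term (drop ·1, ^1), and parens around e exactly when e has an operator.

ω^ω·2 + ω^2·2 + ω·2 + 2

(0) 8|_2 = 2^(2 + 1) ↦ 3^(3 + 1)|_3 = 81 ⇒ 80
(1) 80|_3 = 2·3^3 + 2·3^2 + 2·3 + 2 ↦ 2·4^4 + 2·4^2 + 2·4 + 2|_4 = 554 ⇒ 553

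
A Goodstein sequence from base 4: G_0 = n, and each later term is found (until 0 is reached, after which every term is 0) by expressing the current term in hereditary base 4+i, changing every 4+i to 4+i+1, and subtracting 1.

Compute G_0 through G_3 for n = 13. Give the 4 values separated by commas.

13 —HB4→ 3·4 + 1 —bump→ 3·5 + 1 = 16 —(−1)→ 15
15 —HB5→ 3·5 —bump→ 3·6 = 18 —(−1)→ 17
17 —HB6→ 2·6 + 5 —bump→ 2·7 + 5 = 19 —(−1)→ 18

13, 15, 17, 18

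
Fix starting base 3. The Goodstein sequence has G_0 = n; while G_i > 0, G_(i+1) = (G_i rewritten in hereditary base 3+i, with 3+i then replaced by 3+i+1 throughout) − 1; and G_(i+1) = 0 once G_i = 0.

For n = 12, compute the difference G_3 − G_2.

10

step 0: 12 = 3^2 + 3; sub 4 for 3: 4^2 + 4; = 20; G_1 = 20−1 = 19
step 1: 19 = 4^2 + 3; sub 5 for 4: 5^2 + 3; = 28; G_2 = 28−1 = 27
step 2: 27 = 5^2 + 2; sub 6 for 5: 6^2 + 2; = 38; G_3 = 38−1 = 37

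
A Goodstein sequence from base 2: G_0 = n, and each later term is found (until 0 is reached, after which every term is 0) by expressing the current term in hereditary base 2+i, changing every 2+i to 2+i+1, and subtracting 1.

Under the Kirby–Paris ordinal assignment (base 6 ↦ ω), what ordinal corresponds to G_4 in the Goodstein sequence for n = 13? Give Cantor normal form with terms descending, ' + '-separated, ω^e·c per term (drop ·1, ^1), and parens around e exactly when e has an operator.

step 0: 13 = 2^(2 + 1) + 2^2 + 1; sub 3 for 2: 3^(3 + 1) + 3^3 + 1; = 109; G_1 = 109−1 = 108
step 1: 108 = 3^(3 + 1) + 3^3; sub 4 for 3: 4^(4 + 1) + 4^4; = 1280; G_2 = 1280−1 = 1279
step 2: 1279 = 4^(4 + 1) + 3·4^3 + 3·4^2 + 3·4 + 3; sub 5 for 4: 5^(5 + 1) + 3·5^3 + 3·5^2 + 3·5 + 3; = 16093; G_3 = 16093−1 = 16092
step 3: 16092 = 5^(5 + 1) + 3·5^3 + 3·5^2 + 3·5 + 2; sub 6 for 5: 6^(6 + 1) + 3·6^3 + 3·6^2 + 3·6 + 2; = 280712; G_4 = 280712−1 = 280711
step 4: 280711 = 6^(6 + 1) + 3·6^3 + 3·6^2 + 3·6 + 1; sub 7 for 6: 7^(7 + 1) + 3·7^3 + 3·7^2 + 3·7 + 1; = 5765999; G_5 = 5765999−1 = 5765998

ω^(ω + 1) + ω^3·3 + ω^2·3 + ω·3 + 1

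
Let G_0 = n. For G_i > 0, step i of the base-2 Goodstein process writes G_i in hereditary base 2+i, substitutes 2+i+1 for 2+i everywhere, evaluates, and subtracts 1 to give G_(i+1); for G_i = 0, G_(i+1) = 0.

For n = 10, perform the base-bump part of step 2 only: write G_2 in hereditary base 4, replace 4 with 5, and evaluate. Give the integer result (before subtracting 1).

[0] 10 ≡ 2^(2 + 1) + 2 (base 2). Lift 3: 84. −1: 83.
[1] 83 ≡ 3^(3 + 1) + 2 (base 3). Lift 4: 1026. −1: 1025.
[2] 1025 ≡ 4^(4 + 1) + 1 (base 4). Lift 5: 15626. −1: 15625.

15626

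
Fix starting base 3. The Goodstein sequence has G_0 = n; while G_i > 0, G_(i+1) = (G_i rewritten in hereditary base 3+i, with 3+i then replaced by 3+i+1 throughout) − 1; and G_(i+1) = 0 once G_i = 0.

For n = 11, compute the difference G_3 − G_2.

[0] 11 ≡ 3^2 + 2 (base 3). Lift 4: 18. −1: 17.
[1] 17 ≡ 4^2 + 1 (base 4). Lift 5: 26. −1: 25.
[2] 25 ≡ 5^2 (base 5). Lift 6: 36. −1: 35.

10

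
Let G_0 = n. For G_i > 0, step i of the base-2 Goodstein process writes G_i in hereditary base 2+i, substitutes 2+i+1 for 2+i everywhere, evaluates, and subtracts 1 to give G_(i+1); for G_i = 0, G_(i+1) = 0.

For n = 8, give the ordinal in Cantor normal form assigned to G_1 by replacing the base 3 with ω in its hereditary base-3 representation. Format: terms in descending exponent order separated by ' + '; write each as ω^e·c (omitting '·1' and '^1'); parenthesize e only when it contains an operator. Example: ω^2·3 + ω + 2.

ω^ω·2 + ω^2·2 + ω·2 + 2

base 2: 8 = 2^(2 + 1); at 3: 3^(3 + 1) = 81; next = 80
base 3: 80 = 2·3^3 + 2·3^2 + 2·3 + 2; at 4: 2·4^4 + 2·4^2 + 2·4 + 2 = 554; next = 553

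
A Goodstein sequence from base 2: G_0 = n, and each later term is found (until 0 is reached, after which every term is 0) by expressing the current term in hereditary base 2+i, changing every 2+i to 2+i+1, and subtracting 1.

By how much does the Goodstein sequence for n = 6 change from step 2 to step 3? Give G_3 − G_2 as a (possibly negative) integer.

2868

i=0: 6 = 2^2 + 2 (b=2); 2→3: 3^3 + 3 = 30; 30−1 = 29
i=1: 29 = 3^3 + 2 (b=3); 3→4: 4^4 + 2 = 258; 258−1 = 257
i=2: 257 = 4^4 + 1 (b=4); 4→5: 5^5 + 1 = 3126; 3126−1 = 3125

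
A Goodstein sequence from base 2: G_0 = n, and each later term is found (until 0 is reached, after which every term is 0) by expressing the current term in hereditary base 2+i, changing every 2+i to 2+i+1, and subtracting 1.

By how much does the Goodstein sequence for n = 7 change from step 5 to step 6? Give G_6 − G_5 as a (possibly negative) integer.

15953672

[0] 7 ≡ 2^2 + 2 + 1 (base 2). Lift 3: 31. −1: 30.
[1] 30 ≡ 3^3 + 3 (base 3). Lift 4: 260. −1: 259.
[2] 259 ≡ 4^4 + 3 (base 4). Lift 5: 3128. −1: 3127.
[3] 3127 ≡ 5^5 + 2 (base 5). Lift 6: 46658. −1: 46657.
[4] 46657 ≡ 6^6 + 1 (base 6). Lift 7: 823544. −1: 823543.
[5] 823543 ≡ 7^7 (base 7). Lift 8: 16777216. −1: 16777215.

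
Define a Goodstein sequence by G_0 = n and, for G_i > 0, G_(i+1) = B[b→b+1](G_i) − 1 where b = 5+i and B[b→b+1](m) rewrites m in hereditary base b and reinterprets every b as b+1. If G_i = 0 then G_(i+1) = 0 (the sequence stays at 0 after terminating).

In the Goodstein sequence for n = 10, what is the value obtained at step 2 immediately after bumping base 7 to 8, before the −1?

G_0=10  [base 5] 2·5  →[5↦6]→  2·6 = 12  −1 ⇒ G_1=11
G_1=11  [base 6] 6 + 5  →[6↦7]→  7 + 5 = 12  −1 ⇒ G_2=11

12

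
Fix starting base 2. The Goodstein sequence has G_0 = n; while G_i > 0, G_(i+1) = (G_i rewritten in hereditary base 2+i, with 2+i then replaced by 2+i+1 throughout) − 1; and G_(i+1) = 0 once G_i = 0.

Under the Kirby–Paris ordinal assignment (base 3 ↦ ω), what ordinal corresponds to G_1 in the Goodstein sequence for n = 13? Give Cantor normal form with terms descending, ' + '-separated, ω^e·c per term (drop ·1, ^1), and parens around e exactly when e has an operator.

ω^(ω + 1) + ω^ω

G_0=13  [base 2] 2^(2 + 1) + 2^2 + 1  →[2↦3]→  3^(3 + 1) + 3^3 + 1 = 109  −1 ⇒ G_1=108
G_1=108  [base 3] 3^(3 + 1) + 3^3  →[3↦4]→  4^(4 + 1) + 4^4 = 1280  −1 ⇒ G_2=1279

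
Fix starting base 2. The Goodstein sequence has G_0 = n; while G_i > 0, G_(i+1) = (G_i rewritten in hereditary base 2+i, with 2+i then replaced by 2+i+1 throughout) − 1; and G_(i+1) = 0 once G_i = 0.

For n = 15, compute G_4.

[0] 15 ≡ 2^(2 + 1) + 2^2 + 2 + 1 (base 2). Lift 3: 112. −1: 111.
[1] 111 ≡ 3^(3 + 1) + 3^3 + 3 (base 3). Lift 4: 1284. −1: 1283.
[2] 1283 ≡ 4^(4 + 1) + 4^4 + 3 (base 4). Lift 5: 18753. −1: 18752.
[3] 18752 ≡ 5^(5 + 1) + 5^5 + 2 (base 5). Lift 6: 326594. −1: 326593.
[4] 326593 ≡ 6^(6 + 1) + 6^6 + 1 (base 6). Lift 7: 6588345. −1: 6588344.

326593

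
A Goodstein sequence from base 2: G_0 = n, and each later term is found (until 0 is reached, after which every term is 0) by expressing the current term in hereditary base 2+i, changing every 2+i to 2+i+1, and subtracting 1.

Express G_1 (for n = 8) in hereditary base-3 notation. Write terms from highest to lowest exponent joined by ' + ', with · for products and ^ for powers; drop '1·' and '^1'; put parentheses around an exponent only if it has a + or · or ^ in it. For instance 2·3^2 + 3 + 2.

2·3^3 + 2·3^2 + 2·3 + 2

G_0 = 8. HB_2(8) = 2^(2 + 1). Bump = 81. G_1 = 80.
G_1 = 80. HB_3(80) = 2·3^3 + 2·3^2 + 2·3 + 2. Bump = 554. G_2 = 553.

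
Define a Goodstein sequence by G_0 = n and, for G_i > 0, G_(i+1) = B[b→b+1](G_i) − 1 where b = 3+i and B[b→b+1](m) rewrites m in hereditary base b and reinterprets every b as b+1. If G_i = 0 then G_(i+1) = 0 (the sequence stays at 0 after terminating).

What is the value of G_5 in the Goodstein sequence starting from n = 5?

base 3: 5 = 3 + 2; at 4: 4 + 2 = 6; next = 5
base 4: 5 = 4 + 1; at 5: 5 + 1 = 6; next = 5
base 5: 5 = 5; at 6: 6 = 6; next = 5
base 6: 5 = 5; at 7: 5 = 5; next = 4
base 7: 4 = 4; at 8: 4 = 4; next = 3
base 8: 3 = 3; at 9: 3 = 3; next = 2

3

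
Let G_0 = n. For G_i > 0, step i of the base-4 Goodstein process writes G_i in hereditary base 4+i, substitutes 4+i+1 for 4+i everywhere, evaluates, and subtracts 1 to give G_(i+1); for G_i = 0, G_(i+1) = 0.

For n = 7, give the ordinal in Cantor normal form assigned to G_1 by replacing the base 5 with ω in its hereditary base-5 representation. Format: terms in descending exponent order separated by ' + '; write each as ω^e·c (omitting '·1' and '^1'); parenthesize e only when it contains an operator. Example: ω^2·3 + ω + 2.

ω + 2

G_0 = 7. HB_4(7) = 4 + 3. Bump = 8. G_1 = 7.
G_1 = 7. HB_5(7) = 5 + 2. Bump = 8. G_2 = 7.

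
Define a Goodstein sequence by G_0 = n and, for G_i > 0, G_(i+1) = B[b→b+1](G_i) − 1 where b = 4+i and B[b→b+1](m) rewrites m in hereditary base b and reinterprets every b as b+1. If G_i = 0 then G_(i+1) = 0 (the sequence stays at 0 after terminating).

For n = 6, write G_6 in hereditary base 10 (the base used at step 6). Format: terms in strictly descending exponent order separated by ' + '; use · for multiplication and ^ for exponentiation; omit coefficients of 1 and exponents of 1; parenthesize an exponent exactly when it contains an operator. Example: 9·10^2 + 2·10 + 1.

3

(0) 6|_4 = 4 + 2 ↦ 5 + 2|_5 = 7 ⇒ 6
(1) 6|_5 = 5 + 1 ↦ 6 + 1|_6 = 7 ⇒ 6
(2) 6|_6 = 6 ↦ 7|_7 = 7 ⇒ 6
(3) 6|_7 = 6 ↦ 6|_8 = 6 ⇒ 5
(4) 5|_8 = 5 ↦ 5|_9 = 5 ⇒ 4
(5) 4|_9 = 4 ↦ 4|_10 = 4 ⇒ 3
(6) 3|_10 = 3 ↦ 3|_11 = 3 ⇒ 2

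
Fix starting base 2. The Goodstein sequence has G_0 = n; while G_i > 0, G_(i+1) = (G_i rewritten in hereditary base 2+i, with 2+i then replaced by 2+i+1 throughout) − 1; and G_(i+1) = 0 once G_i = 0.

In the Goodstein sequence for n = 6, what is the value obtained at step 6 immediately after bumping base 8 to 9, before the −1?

6 —HB2→ 2^2 + 2 —bump→ 3^3 + 3 = 30 —(−1)→ 29
29 —HB3→ 3^3 + 2 —bump→ 4^4 + 2 = 258 —(−1)→ 257
257 —HB4→ 4^4 + 1 —bump→ 5^5 + 1 = 3126 —(−1)→ 3125
3125 —HB5→ 5^5 —bump→ 6^6 = 46656 —(−1)→ 46655
46655 —HB6→ 5·6^5 + 5·6^4 + 5·6^3 + 5·6^2 + 5·6 + 5 —bump→ 5·7^5 + 5·7^4 + 5·7^3 + 5·7^2 + 5·7 + 5 = 98040 —(−1)→ 98039
98039 —HB7→ 5·7^5 + 5·7^4 + 5·7^3 + 5·7^2 + 5·7 + 4 —bump→ 5·8^5 + 5·8^4 + 5·8^3 + 5·8^2 + 5·8 + 4 = 187244 —(−1)→ 187243
187243 —HB8→ 5·8^5 + 5·8^4 + 5·8^3 + 5·8^2 + 5·8 + 3 —bump→ 5·9^5 + 5·9^4 + 5·9^3 + 5·9^2 + 5·9 + 3 = 332148 —(−1)→ 332147

332148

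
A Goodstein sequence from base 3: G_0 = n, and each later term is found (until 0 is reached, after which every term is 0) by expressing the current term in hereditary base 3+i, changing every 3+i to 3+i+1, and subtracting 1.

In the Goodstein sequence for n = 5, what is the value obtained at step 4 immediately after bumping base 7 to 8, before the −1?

4

base 3: 5 = 3 + 2; at 4: 4 + 2 = 6; next = 5
base 4: 5 = 4 + 1; at 5: 5 + 1 = 6; next = 5
base 5: 5 = 5; at 6: 6 = 6; next = 5
base 6: 5 = 5; at 7: 5 = 5; next = 4
base 7: 4 = 4; at 8: 4 = 4; next = 3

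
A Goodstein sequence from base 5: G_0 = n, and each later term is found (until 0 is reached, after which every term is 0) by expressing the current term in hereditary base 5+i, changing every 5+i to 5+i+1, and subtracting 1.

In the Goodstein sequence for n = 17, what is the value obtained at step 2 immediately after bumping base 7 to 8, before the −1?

24

i=0: 17 = 3·5 + 2 (b=5); 5→6: 3·6 + 2 = 20; 20−1 = 19
i=1: 19 = 3·6 + 1 (b=6); 6→7: 3·7 + 1 = 22; 22−1 = 21
i=2: 21 = 3·7 (b=7); 7→8: 3·8 = 24; 24−1 = 23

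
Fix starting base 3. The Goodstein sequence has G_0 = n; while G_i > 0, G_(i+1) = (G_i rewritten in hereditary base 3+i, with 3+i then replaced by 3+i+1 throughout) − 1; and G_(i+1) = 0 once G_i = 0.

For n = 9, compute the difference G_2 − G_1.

base 3: 9 = 3^2; at 4: 4^2 = 16; next = 15
base 4: 15 = 3·4 + 3; at 5: 3·5 + 3 = 18; next = 17

2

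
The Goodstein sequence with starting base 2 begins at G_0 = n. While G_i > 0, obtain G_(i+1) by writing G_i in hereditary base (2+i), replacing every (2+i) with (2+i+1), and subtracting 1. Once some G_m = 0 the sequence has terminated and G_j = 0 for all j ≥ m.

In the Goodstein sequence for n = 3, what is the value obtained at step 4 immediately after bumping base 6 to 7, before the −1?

1

i=0: 3 = 2 + 1 (b=2); 2→3: 3 + 1 = 4; 4−1 = 3
i=1: 3 = 3 (b=3); 3→4: 4 = 4; 4−1 = 3
i=2: 3 = 3 (b=4); 4→5: 3 = 3; 3−1 = 2
i=3: 2 = 2 (b=5); 5→6: 2 = 2; 2−1 = 1
i=4: 1 = 1 (b=6); 6→7: 1 = 1; 1−1 = 0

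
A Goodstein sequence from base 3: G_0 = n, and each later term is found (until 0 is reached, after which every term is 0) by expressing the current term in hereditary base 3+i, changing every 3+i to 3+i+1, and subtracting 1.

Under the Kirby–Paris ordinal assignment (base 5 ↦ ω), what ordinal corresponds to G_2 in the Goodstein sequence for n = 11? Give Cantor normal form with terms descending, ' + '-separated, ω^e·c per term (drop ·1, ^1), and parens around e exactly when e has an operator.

ω^2

11 —HB3→ 3^2 + 2 —bump→ 4^2 + 2 = 18 —(−1)→ 17
17 —HB4→ 4^2 + 1 —bump→ 5^2 + 1 = 26 —(−1)→ 25
25 —HB5→ 5^2 —bump→ 6^2 = 36 —(−1)→ 35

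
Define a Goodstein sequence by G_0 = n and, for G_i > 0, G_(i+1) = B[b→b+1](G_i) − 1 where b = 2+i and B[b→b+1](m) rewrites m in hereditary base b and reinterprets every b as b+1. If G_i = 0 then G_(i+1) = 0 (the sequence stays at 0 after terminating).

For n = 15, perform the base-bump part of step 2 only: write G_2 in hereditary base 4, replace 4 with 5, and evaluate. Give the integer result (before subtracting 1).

18753

15 —HB2→ 2^(2 + 1) + 2^2 + 2 + 1 —bump→ 3^(3 + 1) + 3^3 + 3 + 1 = 112 —(−1)→ 111
111 —HB3→ 3^(3 + 1) + 3^3 + 3 —bump→ 4^(4 + 1) + 4^4 + 4 = 1284 —(−1)→ 1283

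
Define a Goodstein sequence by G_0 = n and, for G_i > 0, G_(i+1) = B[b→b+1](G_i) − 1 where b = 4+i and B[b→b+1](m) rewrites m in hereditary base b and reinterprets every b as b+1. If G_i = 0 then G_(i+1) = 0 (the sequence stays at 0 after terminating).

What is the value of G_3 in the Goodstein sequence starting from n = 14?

20

base 4: 14 = 3·4 + 2; at 5: 3·5 + 2 = 17; next = 16
base 5: 16 = 3·5 + 1; at 6: 3·6 + 1 = 19; next = 18
base 6: 18 = 3·6; at 7: 3·7 = 21; next = 20
base 7: 20 = 2·7 + 6; at 8: 2·8 + 6 = 22; next = 21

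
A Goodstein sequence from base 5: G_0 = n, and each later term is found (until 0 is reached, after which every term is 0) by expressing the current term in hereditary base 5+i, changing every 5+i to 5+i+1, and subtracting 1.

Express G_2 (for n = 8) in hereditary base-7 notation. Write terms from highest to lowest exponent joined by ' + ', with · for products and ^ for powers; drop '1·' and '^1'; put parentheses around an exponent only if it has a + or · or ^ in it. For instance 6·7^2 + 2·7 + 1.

G_0 = 8. HB_5(8) = 5 + 3. Bump = 9. G_1 = 8.
G_1 = 8. HB_6(8) = 6 + 2. Bump = 9. G_2 = 8.
G_2 = 8. HB_7(8) = 7 + 1. Bump = 9. G_3 = 8.

7 + 1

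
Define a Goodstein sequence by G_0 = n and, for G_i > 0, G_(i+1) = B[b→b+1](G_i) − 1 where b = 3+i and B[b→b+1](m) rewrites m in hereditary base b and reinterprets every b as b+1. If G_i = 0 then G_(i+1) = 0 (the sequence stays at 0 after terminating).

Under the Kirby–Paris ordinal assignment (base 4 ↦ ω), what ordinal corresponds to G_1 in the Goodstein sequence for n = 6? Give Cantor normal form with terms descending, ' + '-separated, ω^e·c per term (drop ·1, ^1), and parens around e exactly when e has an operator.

ω + 3

step 0: 6 = 2·3; sub 4 for 3: 2·4; = 8; G_1 = 8−1 = 7
step 1: 7 = 4 + 3; sub 5 for 4: 5 + 3; = 8; G_2 = 8−1 = 7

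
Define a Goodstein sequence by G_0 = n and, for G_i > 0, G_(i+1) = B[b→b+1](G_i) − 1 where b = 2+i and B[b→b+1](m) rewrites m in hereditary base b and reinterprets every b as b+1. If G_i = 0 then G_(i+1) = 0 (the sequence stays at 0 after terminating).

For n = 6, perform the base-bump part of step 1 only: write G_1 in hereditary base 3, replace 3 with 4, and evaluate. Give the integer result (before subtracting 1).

258

base 2: 6 = 2^2 + 2; at 3: 3^3 + 3 = 30; next = 29
base 3: 29 = 3^3 + 2; at 4: 4^4 + 2 = 258; next = 257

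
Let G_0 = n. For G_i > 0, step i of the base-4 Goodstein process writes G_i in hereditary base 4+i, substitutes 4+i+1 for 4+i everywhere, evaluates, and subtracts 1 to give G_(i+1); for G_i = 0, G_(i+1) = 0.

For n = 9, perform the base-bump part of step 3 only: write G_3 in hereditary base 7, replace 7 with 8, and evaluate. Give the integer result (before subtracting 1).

G_0 = 9. HB_4(9) = 2·4 + 1. Bump = 11. G_1 = 10.
G_1 = 10. HB_5(10) = 2·5. Bump = 12. G_2 = 11.
G_2 = 11. HB_6(11) = 6 + 5. Bump = 12. G_3 = 11.
G_3 = 11. HB_7(11) = 7 + 4. Bump = 12. G_4 = 11.

12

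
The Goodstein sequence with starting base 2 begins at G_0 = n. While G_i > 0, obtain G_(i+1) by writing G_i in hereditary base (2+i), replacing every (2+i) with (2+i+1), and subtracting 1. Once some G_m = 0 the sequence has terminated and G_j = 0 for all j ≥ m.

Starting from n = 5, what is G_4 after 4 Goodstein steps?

G_0 = 5. HB_2(5) = 2^2 + 1. Bump = 28. G_1 = 27.
G_1 = 27. HB_3(27) = 3^3. Bump = 256. G_2 = 255.
G_2 = 255. HB_4(255) = 3·4^3 + 3·4^2 + 3·4 + 3. Bump = 468. G_3 = 467.
G_3 = 467. HB_5(467) = 3·5^3 + 3·5^2 + 3·5 + 2. Bump = 776. G_4 = 775.

775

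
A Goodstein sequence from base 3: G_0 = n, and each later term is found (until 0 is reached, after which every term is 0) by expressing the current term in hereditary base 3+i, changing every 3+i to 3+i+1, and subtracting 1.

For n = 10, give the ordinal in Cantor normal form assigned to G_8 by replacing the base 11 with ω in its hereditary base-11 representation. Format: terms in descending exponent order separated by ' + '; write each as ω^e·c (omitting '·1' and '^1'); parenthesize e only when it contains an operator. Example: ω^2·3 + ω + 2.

10 —HB3→ 3^2 + 1 —bump→ 4^2 + 1 = 17 —(−1)→ 16
16 —HB4→ 4^2 —bump→ 5^2 = 25 —(−1)→ 24
24 —HB5→ 4·5 + 4 —bump→ 4·6 + 4 = 28 —(−1)→ 27
27 —HB6→ 4·6 + 3 —bump→ 4·7 + 3 = 31 —(−1)→ 30
30 —HB7→ 4·7 + 2 —bump→ 4·8 + 2 = 34 —(−1)→ 33
33 —HB8→ 4·8 + 1 —bump→ 4·9 + 1 = 37 —(−1)→ 36
36 —HB9→ 4·9 —bump→ 4·10 = 40 —(−1)→ 39
39 —HB10→ 3·10 + 9 —bump→ 3·11 + 9 = 42 —(−1)→ 41
41 —HB11→ 3·11 + 8 —bump→ 3·12 + 8 = 44 —(−1)→ 43

ω·3 + 8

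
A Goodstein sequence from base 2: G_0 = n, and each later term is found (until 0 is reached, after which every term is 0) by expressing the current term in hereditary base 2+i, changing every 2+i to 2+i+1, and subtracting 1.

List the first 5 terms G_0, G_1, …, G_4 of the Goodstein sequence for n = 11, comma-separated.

(0) 11|_2 = 2^(2 + 1) + 2 + 1 ↦ 3^(3 + 1) + 3 + 1|_3 = 85 ⇒ 84
(1) 84|_3 = 3^(3 + 1) + 3 ↦ 4^(4 + 1) + 4|_4 = 1028 ⇒ 1027
(2) 1027|_4 = 4^(4 + 1) + 3 ↦ 5^(5 + 1) + 3|_5 = 15628 ⇒ 15627
(3) 15627|_5 = 5^(5 + 1) + 2 ↦ 6^(6 + 1) + 2|_6 = 279938 ⇒ 279937

11, 84, 1027, 15627, 279937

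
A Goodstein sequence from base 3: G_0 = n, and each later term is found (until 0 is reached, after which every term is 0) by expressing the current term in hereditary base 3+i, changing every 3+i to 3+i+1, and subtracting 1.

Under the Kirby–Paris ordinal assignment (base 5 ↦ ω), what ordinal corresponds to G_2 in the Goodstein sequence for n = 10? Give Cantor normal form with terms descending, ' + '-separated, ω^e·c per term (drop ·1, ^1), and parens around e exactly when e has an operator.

ω·4 + 4

step 0: 10 = 3^2 + 1; sub 4 for 3: 4^2 + 1; = 17; G_1 = 17−1 = 16
step 1: 16 = 4^2; sub 5 for 4: 5^2; = 25; G_2 = 25−1 = 24
step 2: 24 = 4·5 + 4; sub 6 for 5: 4·6 + 4; = 28; G_3 = 28−1 = 27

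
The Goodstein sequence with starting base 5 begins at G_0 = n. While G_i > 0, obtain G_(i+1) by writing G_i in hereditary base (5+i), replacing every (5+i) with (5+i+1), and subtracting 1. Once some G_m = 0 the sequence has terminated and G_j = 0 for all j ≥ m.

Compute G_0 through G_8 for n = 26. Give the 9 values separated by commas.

G_0=26  [base 5] 5^2 + 1  →[5↦6]→  6^2 + 1 = 37  −1 ⇒ G_1=36
G_1=36  [base 6] 6^2  →[6↦7]→  7^2 = 49  −1 ⇒ G_2=48
G_2=48  [base 7] 6·7 + 6  →[7↦8]→  6·8 + 6 = 54  −1 ⇒ G_3=53
G_3=53  [base 8] 6·8 + 5  →[8↦9]→  6·9 + 5 = 59  −1 ⇒ G_4=58
G_4=58  [base 9] 6·9 + 4  →[9↦10]→  6·10 + 4 = 64  −1 ⇒ G_5=63
G_5=63  [base 10] 6·10 + 3  →[10↦11]→  6·11 + 3 = 69  −1 ⇒ G_6=68
G_6=68  [base 11] 6·11 + 2  →[11↦12]→  6·12 + 2 = 74  −1 ⇒ G_7=73
G_7=73  [base 12] 6·12 + 1  →[12↦13]→  6·13 + 1 = 79  −1 ⇒ G_8=78

26, 36, 48, 53, 58, 63, 68, 73, 78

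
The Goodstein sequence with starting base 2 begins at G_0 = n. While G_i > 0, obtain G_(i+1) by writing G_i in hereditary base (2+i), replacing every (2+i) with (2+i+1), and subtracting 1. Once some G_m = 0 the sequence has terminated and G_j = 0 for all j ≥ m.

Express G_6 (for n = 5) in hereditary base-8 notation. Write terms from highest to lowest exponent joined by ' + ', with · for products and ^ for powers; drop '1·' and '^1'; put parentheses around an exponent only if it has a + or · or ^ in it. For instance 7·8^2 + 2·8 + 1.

G_0=5  [base 2] 2^2 + 1  →[2↦3]→  3^3 + 1 = 28  −1 ⇒ G_1=27
G_1=27  [base 3] 3^3  →[3↦4]→  4^4 = 256  −1 ⇒ G_2=255
G_2=255  [base 4] 3·4^3 + 3·4^2 + 3·4 + 3  →[4↦5]→  3·5^3 + 3·5^2 + 3·5 + 3 = 468  −1 ⇒ G_3=467
G_3=467  [base 5] 3·5^3 + 3·5^2 + 3·5 + 2  →[5↦6]→  3·6^3 + 3·6^2 + 3·6 + 2 = 776  −1 ⇒ G_4=775
G_4=775  [base 6] 3·6^3 + 3·6^2 + 3·6 + 1  →[6↦7]→  3·7^3 + 3·7^2 + 3·7 + 1 = 1198  −1 ⇒ G_5=1197
G_5=1197  [base 7] 3·7^3 + 3·7^2 + 3·7  →[7↦8]→  3·8^3 + 3·8^2 + 3·8 = 1752  −1 ⇒ G_6=1751
G_6=1751  [base 8] 3·8^3 + 3·8^2 + 2·8 + 7  →[8↦9]→  3·9^3 + 3·9^2 + 2·9 + 7 = 2455  −1 ⇒ G_7=2454

3·8^3 + 3·8^2 + 2·8 + 7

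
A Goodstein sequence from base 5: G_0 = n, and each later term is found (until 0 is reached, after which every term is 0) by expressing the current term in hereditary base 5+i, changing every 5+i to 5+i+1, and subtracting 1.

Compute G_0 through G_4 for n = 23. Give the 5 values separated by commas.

23, 26, 29, 32, 35

base 5: 23 = 4·5 + 3; at 6: 4·6 + 3 = 27; next = 26
base 6: 26 = 4·6 + 2; at 7: 4·7 + 2 = 30; next = 29
base 7: 29 = 4·7 + 1; at 8: 4·8 + 1 = 33; next = 32
base 8: 32 = 4·8; at 9: 4·9 = 36; next = 35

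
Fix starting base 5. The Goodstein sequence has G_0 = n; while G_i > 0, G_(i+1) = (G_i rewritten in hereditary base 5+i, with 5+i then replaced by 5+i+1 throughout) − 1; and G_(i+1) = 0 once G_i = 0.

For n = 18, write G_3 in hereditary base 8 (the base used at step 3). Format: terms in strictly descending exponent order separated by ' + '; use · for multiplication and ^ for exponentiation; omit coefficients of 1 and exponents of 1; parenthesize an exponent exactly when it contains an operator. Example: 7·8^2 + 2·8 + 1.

3·8

[0] 18 ≡ 3·5 + 3 (base 5). Lift 6: 21. −1: 20.
[1] 20 ≡ 3·6 + 2 (base 6). Lift 7: 23. −1: 22.
[2] 22 ≡ 3·7 + 1 (base 7). Lift 8: 25. −1: 24.
[3] 24 ≡ 3·8 (base 8). Lift 9: 27. −1: 26.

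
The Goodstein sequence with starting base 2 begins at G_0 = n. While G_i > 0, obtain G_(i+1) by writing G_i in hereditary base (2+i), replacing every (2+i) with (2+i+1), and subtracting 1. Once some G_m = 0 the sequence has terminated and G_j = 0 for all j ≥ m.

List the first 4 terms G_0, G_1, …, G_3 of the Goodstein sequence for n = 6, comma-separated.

6, 29, 257, 3125

[0] 6 ≡ 2^2 + 2 (base 2). Lift 3: 30. −1: 29.
[1] 29 ≡ 3^3 + 2 (base 3). Lift 4: 258. −1: 257.
[2] 257 ≡ 4^4 + 1 (base 4). Lift 5: 3126. −1: 3125.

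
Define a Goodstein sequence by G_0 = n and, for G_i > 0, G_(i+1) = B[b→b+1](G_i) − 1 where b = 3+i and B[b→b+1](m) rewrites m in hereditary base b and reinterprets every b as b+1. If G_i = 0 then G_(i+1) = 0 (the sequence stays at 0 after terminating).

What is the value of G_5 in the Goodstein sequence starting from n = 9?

(0) 9|_3 = 3^2 ↦ 4^2|_4 = 16 ⇒ 15
(1) 15|_4 = 3·4 + 3 ↦ 3·5 + 3|_5 = 18 ⇒ 17
(2) 17|_5 = 3·5 + 2 ↦ 3·6 + 2|_6 = 20 ⇒ 19
(3) 19|_6 = 3·6 + 1 ↦ 3·7 + 1|_7 = 22 ⇒ 21
(4) 21|_7 = 3·7 ↦ 3·8|_8 = 24 ⇒ 23
(5) 23|_8 = 2·8 + 7 ↦ 2·9 + 7|_9 = 25 ⇒ 24

23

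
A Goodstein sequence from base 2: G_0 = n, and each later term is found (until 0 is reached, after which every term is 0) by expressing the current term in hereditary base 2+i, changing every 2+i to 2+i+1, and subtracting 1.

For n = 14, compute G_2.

1281

[0] 14 ≡ 2^(2 + 1) + 2^2 + 2 (base 2). Lift 3: 111. −1: 110.
[1] 110 ≡ 3^(3 + 1) + 3^3 + 2 (base 3). Lift 4: 1282. −1: 1281.
[2] 1281 ≡ 4^(4 + 1) + 4^4 + 1 (base 4). Lift 5: 18751. −1: 18750.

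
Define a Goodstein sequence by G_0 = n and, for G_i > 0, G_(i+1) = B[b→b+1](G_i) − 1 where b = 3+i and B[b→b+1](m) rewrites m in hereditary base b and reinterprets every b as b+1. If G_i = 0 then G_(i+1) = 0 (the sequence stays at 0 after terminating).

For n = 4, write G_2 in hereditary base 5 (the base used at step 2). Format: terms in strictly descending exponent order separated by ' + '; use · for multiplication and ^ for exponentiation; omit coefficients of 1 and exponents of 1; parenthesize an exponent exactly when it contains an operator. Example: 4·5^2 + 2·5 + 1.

i=0: 4 = 3 + 1 (b=3); 3→4: 4 + 1 = 5; 5−1 = 4
i=1: 4 = 4 (b=4); 4→5: 5 = 5; 5−1 = 4
i=2: 4 = 4 (b=5); 5→6: 4 = 4; 4−1 = 3

4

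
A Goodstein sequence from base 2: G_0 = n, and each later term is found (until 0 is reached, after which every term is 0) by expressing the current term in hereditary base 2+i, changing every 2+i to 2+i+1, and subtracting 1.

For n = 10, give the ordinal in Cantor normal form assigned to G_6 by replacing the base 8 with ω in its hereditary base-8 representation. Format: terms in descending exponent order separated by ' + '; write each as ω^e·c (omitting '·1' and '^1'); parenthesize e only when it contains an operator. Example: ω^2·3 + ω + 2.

base 2: 10 = 2^(2 + 1) + 2; at 3: 3^(3 + 1) + 3 = 84; next = 83
base 3: 83 = 3^(3 + 1) + 2; at 4: 4^(4 + 1) + 2 = 1026; next = 1025
base 4: 1025 = 4^(4 + 1) + 1; at 5: 5^(5 + 1) + 1 = 15626; next = 15625
base 5: 15625 = 5^(5 + 1); at 6: 6^(6 + 1) = 279936; next = 279935
base 6: 279935 = 5·6^6 + 5·6^5 + 5·6^4 + 5·6^3 + 5·6^2 + 5·6 + 5; at 7: 5·7^7 + 5·7^5 + 5·7^4 + 5·7^3 + 5·7^2 + 5·7 + 5 = 4215755; next = 4215754
base 7: 4215754 = 5·7^7 + 5·7^5 + 5·7^4 + 5·7^3 + 5·7^2 + 5·7 + 4; at 8: 5·8^8 + 5·8^5 + 5·8^4 + 5·8^3 + 5·8^2 + 5·8 + 4 = 84073324; next = 84073323
base 8: 84073323 = 5·8^8 + 5·8^5 + 5·8^4 + 5·8^3 + 5·8^2 + 5·8 + 3; at 9: 5·9^9 + 5·9^5 + 5·9^4 + 5·9^3 + 5·9^2 + 5·9 + 3 = 1937434593; next = 1937434592

ω^ω·5 + ω^5·5 + ω^4·5 + ω^3·5 + ω^2·5 + ω·5 + 3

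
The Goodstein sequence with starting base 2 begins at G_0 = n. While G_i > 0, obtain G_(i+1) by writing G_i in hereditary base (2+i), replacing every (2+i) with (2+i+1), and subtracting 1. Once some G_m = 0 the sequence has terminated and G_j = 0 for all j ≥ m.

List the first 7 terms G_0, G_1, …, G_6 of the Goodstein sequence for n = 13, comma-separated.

step 0: 13 = 2^(2 + 1) + 2^2 + 1; sub 3 for 2: 3^(3 + 1) + 3^3 + 1; = 109; G_1 = 109−1 = 108
step 1: 108 = 3^(3 + 1) + 3^3; sub 4 for 3: 4^(4 + 1) + 4^4; = 1280; G_2 = 1280−1 = 1279
step 2: 1279 = 4^(4 + 1) + 3·4^3 + 3·4^2 + 3·4 + 3; sub 5 for 4: 5^(5 + 1) + 3·5^3 + 3·5^2 + 3·5 + 3; = 16093; G_3 = 16093−1 = 16092
step 3: 16092 = 5^(5 + 1) + 3·5^3 + 3·5^2 + 3·5 + 2; sub 6 for 5: 6^(6 + 1) + 3·6^3 + 3·6^2 + 3·6 + 2; = 280712; G_4 = 280712−1 = 280711
step 4: 280711 = 6^(6 + 1) + 3·6^3 + 3·6^2 + 3·6 + 1; sub 7 for 6: 7^(7 + 1) + 3·7^3 + 3·7^2 + 3·7 + 1; = 5765999; G_5 = 5765999−1 = 5765998
step 5: 5765998 = 7^(7 + 1) + 3·7^3 + 3·7^2 + 3·7; sub 8 for 7: 8^(8 + 1) + 3·8^3 + 3·8^2 + 3·8; = 134219480; G_6 = 134219480−1 = 134219479

13, 108, 1279, 16092, 280711, 5765998, 134219479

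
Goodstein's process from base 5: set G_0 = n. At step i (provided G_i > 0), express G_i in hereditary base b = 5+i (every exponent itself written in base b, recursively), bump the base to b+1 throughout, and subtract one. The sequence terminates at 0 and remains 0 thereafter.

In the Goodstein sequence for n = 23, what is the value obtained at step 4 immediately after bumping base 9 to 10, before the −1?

(0) 23|_5 = 4·5 + 3 ↦ 4·6 + 3|_6 = 27 ⇒ 26
(1) 26|_6 = 4·6 + 2 ↦ 4·7 + 2|_7 = 30 ⇒ 29
(2) 29|_7 = 4·7 + 1 ↦ 4·8 + 1|_8 = 33 ⇒ 32
(3) 32|_8 = 4·8 ↦ 4·9|_9 = 36 ⇒ 35
(4) 35|_9 = 3·9 + 8 ↦ 3·10 + 8|_10 = 38 ⇒ 37

38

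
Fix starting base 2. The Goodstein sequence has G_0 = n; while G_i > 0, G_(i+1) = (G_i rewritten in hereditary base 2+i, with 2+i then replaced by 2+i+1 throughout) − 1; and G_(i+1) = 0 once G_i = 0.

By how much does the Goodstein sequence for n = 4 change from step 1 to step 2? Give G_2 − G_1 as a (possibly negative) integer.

step 0: 4 = 2^2; sub 3 for 2: 3^3; = 27; G_1 = 27−1 = 26
step 1: 26 = 2·3^2 + 2·3 + 2; sub 4 for 3: 2·4^2 + 2·4 + 2; = 42; G_2 = 42−1 = 41

15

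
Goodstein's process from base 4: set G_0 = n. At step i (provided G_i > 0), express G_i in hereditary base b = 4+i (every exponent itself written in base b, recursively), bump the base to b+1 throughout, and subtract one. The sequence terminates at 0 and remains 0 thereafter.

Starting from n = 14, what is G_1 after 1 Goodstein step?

16

[0] 14 ≡ 3·4 + 2 (base 4). Lift 5: 17. −1: 16.
[1] 16 ≡ 3·5 + 1 (base 5). Lift 6: 19. −1: 18.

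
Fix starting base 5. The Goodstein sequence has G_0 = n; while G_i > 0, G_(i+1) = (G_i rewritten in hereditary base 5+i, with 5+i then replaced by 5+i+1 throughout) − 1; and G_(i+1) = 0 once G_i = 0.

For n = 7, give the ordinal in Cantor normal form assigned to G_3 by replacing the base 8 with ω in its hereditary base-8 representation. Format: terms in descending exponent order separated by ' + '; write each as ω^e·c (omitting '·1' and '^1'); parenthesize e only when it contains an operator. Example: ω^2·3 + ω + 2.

7

(0) 7|_5 = 5 + 2 ↦ 6 + 2|_6 = 8 ⇒ 7
(1) 7|_6 = 6 + 1 ↦ 7 + 1|_7 = 8 ⇒ 7
(2) 7|_7 = 7 ↦ 8|_8 = 8 ⇒ 7
(3) 7|_8 = 7 ↦ 7|_9 = 7 ⇒ 6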